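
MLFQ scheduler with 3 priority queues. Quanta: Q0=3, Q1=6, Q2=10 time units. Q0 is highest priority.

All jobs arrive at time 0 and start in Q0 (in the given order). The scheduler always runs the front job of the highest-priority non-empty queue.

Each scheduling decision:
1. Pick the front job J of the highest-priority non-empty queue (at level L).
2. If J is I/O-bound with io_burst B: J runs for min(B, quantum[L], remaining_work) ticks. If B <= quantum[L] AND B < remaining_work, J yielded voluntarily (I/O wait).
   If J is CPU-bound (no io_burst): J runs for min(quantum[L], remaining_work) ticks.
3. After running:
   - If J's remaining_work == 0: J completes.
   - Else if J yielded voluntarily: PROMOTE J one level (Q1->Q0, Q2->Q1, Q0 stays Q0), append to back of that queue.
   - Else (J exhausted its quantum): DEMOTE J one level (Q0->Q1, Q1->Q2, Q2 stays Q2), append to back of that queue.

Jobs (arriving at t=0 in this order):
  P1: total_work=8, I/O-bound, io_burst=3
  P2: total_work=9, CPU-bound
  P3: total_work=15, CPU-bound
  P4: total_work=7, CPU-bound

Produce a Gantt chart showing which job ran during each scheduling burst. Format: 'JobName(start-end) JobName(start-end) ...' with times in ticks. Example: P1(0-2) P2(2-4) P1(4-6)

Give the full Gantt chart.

Answer: P1(0-3) P2(3-6) P3(6-9) P4(9-12) P1(12-15) P1(15-17) P2(17-23) P3(23-29) P4(29-33) P3(33-39)

Derivation:
t=0-3: P1@Q0 runs 3, rem=5, I/O yield, promote→Q0. Q0=[P2,P3,P4,P1] Q1=[] Q2=[]
t=3-6: P2@Q0 runs 3, rem=6, quantum used, demote→Q1. Q0=[P3,P4,P1] Q1=[P2] Q2=[]
t=6-9: P3@Q0 runs 3, rem=12, quantum used, demote→Q1. Q0=[P4,P1] Q1=[P2,P3] Q2=[]
t=9-12: P4@Q0 runs 3, rem=4, quantum used, demote→Q1. Q0=[P1] Q1=[P2,P3,P4] Q2=[]
t=12-15: P1@Q0 runs 3, rem=2, I/O yield, promote→Q0. Q0=[P1] Q1=[P2,P3,P4] Q2=[]
t=15-17: P1@Q0 runs 2, rem=0, completes. Q0=[] Q1=[P2,P3,P4] Q2=[]
t=17-23: P2@Q1 runs 6, rem=0, completes. Q0=[] Q1=[P3,P4] Q2=[]
t=23-29: P3@Q1 runs 6, rem=6, quantum used, demote→Q2. Q0=[] Q1=[P4] Q2=[P3]
t=29-33: P4@Q1 runs 4, rem=0, completes. Q0=[] Q1=[] Q2=[P3]
t=33-39: P3@Q2 runs 6, rem=0, completes. Q0=[] Q1=[] Q2=[]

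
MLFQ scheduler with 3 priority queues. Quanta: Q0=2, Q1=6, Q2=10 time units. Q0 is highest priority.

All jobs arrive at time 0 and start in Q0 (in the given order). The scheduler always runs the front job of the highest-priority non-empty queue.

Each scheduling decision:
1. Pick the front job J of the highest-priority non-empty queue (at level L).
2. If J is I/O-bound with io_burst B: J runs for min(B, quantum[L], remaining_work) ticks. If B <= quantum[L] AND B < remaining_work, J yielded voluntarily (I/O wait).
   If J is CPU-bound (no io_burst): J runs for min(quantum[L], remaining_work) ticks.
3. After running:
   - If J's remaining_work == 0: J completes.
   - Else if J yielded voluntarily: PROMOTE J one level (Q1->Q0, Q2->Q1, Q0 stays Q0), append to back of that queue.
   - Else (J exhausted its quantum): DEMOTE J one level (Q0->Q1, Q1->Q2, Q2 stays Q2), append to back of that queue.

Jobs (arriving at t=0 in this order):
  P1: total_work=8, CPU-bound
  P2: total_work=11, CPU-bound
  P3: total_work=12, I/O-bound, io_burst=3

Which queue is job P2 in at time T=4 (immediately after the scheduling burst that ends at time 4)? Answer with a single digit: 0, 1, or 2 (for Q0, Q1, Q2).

t=0-2: P1@Q0 runs 2, rem=6, quantum used, demote→Q1. Q0=[P2,P3] Q1=[P1] Q2=[]
t=2-4: P2@Q0 runs 2, rem=9, quantum used, demote→Q1. Q0=[P3] Q1=[P1,P2] Q2=[]
t=4-6: P3@Q0 runs 2, rem=10, quantum used, demote→Q1. Q0=[] Q1=[P1,P2,P3] Q2=[]
t=6-12: P1@Q1 runs 6, rem=0, completes. Q0=[] Q1=[P2,P3] Q2=[]
t=12-18: P2@Q1 runs 6, rem=3, quantum used, demote→Q2. Q0=[] Q1=[P3] Q2=[P2]
t=18-21: P3@Q1 runs 3, rem=7, I/O yield, promote→Q0. Q0=[P3] Q1=[] Q2=[P2]
t=21-23: P3@Q0 runs 2, rem=5, quantum used, demote→Q1. Q0=[] Q1=[P3] Q2=[P2]
t=23-26: P3@Q1 runs 3, rem=2, I/O yield, promote→Q0. Q0=[P3] Q1=[] Q2=[P2]
t=26-28: P3@Q0 runs 2, rem=0, completes. Q0=[] Q1=[] Q2=[P2]
t=28-31: P2@Q2 runs 3, rem=0, completes. Q0=[] Q1=[] Q2=[]

Answer: 1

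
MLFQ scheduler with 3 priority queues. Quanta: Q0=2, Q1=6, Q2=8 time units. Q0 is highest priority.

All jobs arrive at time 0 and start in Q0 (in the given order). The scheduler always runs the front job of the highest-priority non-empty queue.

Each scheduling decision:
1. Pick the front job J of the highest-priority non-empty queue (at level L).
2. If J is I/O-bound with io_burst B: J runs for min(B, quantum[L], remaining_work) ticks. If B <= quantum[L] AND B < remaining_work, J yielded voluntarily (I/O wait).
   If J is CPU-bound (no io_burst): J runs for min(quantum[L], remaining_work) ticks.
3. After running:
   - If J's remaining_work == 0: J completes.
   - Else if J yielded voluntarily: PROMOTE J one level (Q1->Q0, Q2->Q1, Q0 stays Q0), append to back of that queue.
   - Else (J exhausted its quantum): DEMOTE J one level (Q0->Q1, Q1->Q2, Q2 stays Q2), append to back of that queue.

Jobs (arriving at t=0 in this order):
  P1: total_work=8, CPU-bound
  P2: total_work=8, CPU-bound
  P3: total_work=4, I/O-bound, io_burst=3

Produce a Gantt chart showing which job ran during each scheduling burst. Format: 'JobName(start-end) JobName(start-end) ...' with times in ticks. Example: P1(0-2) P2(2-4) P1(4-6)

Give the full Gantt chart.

Answer: P1(0-2) P2(2-4) P3(4-6) P1(6-12) P2(12-18) P3(18-20)

Derivation:
t=0-2: P1@Q0 runs 2, rem=6, quantum used, demote→Q1. Q0=[P2,P3] Q1=[P1] Q2=[]
t=2-4: P2@Q0 runs 2, rem=6, quantum used, demote→Q1. Q0=[P3] Q1=[P1,P2] Q2=[]
t=4-6: P3@Q0 runs 2, rem=2, quantum used, demote→Q1. Q0=[] Q1=[P1,P2,P3] Q2=[]
t=6-12: P1@Q1 runs 6, rem=0, completes. Q0=[] Q1=[P2,P3] Q2=[]
t=12-18: P2@Q1 runs 6, rem=0, completes. Q0=[] Q1=[P3] Q2=[]
t=18-20: P3@Q1 runs 2, rem=0, completes. Q0=[] Q1=[] Q2=[]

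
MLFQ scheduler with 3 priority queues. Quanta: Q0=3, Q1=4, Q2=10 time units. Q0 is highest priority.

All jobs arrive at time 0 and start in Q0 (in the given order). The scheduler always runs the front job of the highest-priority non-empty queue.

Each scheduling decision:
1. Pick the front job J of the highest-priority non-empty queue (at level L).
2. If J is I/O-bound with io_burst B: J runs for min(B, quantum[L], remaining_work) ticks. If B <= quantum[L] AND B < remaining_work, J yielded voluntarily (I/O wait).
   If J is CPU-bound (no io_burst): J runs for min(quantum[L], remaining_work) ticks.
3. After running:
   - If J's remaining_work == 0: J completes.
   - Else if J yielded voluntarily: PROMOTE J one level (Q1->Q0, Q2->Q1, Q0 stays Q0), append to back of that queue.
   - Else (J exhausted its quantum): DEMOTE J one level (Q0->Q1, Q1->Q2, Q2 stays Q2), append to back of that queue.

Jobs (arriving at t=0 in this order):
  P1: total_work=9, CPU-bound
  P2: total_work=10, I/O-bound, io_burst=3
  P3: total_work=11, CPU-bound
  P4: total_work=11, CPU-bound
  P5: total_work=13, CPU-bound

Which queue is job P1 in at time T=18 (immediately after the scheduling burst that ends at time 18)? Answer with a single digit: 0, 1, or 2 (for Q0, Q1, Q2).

Answer: 1

Derivation:
t=0-3: P1@Q0 runs 3, rem=6, quantum used, demote→Q1. Q0=[P2,P3,P4,P5] Q1=[P1] Q2=[]
t=3-6: P2@Q0 runs 3, rem=7, I/O yield, promote→Q0. Q0=[P3,P4,P5,P2] Q1=[P1] Q2=[]
t=6-9: P3@Q0 runs 3, rem=8, quantum used, demote→Q1. Q0=[P4,P5,P2] Q1=[P1,P3] Q2=[]
t=9-12: P4@Q0 runs 3, rem=8, quantum used, demote→Q1. Q0=[P5,P2] Q1=[P1,P3,P4] Q2=[]
t=12-15: P5@Q0 runs 3, rem=10, quantum used, demote→Q1. Q0=[P2] Q1=[P1,P3,P4,P5] Q2=[]
t=15-18: P2@Q0 runs 3, rem=4, I/O yield, promote→Q0. Q0=[P2] Q1=[P1,P3,P4,P5] Q2=[]
t=18-21: P2@Q0 runs 3, rem=1, I/O yield, promote→Q0. Q0=[P2] Q1=[P1,P3,P4,P5] Q2=[]
t=21-22: P2@Q0 runs 1, rem=0, completes. Q0=[] Q1=[P1,P3,P4,P5] Q2=[]
t=22-26: P1@Q1 runs 4, rem=2, quantum used, demote→Q2. Q0=[] Q1=[P3,P4,P5] Q2=[P1]
t=26-30: P3@Q1 runs 4, rem=4, quantum used, demote→Q2. Q0=[] Q1=[P4,P5] Q2=[P1,P3]
t=30-34: P4@Q1 runs 4, rem=4, quantum used, demote→Q2. Q0=[] Q1=[P5] Q2=[P1,P3,P4]
t=34-38: P5@Q1 runs 4, rem=6, quantum used, demote→Q2. Q0=[] Q1=[] Q2=[P1,P3,P4,P5]
t=38-40: P1@Q2 runs 2, rem=0, completes. Q0=[] Q1=[] Q2=[P3,P4,P5]
t=40-44: P3@Q2 runs 4, rem=0, completes. Q0=[] Q1=[] Q2=[P4,P5]
t=44-48: P4@Q2 runs 4, rem=0, completes. Q0=[] Q1=[] Q2=[P5]
t=48-54: P5@Q2 runs 6, rem=0, completes. Q0=[] Q1=[] Q2=[]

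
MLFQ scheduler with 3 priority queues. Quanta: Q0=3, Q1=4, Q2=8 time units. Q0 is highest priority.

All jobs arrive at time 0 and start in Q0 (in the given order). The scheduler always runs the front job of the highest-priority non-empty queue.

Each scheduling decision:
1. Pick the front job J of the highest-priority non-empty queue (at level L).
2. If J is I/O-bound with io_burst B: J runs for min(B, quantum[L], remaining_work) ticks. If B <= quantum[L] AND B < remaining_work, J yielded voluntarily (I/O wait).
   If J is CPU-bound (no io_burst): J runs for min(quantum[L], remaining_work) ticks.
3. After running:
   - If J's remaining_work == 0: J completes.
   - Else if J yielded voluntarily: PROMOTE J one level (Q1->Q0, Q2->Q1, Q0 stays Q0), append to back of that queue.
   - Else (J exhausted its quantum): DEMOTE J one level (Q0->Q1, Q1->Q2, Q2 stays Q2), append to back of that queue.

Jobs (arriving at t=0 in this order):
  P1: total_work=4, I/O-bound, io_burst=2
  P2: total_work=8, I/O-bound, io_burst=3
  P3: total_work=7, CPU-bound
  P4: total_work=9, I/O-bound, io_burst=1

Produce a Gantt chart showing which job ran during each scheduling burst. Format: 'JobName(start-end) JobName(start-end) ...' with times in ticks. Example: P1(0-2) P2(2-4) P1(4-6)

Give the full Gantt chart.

Answer: P1(0-2) P2(2-5) P3(5-8) P4(8-9) P1(9-11) P2(11-14) P4(14-15) P2(15-17) P4(17-18) P4(18-19) P4(19-20) P4(20-21) P4(21-22) P4(22-23) P4(23-24) P3(24-28)

Derivation:
t=0-2: P1@Q0 runs 2, rem=2, I/O yield, promote→Q0. Q0=[P2,P3,P4,P1] Q1=[] Q2=[]
t=2-5: P2@Q0 runs 3, rem=5, I/O yield, promote→Q0. Q0=[P3,P4,P1,P2] Q1=[] Q2=[]
t=5-8: P3@Q0 runs 3, rem=4, quantum used, demote→Q1. Q0=[P4,P1,P2] Q1=[P3] Q2=[]
t=8-9: P4@Q0 runs 1, rem=8, I/O yield, promote→Q0. Q0=[P1,P2,P4] Q1=[P3] Q2=[]
t=9-11: P1@Q0 runs 2, rem=0, completes. Q0=[P2,P4] Q1=[P3] Q2=[]
t=11-14: P2@Q0 runs 3, rem=2, I/O yield, promote→Q0. Q0=[P4,P2] Q1=[P3] Q2=[]
t=14-15: P4@Q0 runs 1, rem=7, I/O yield, promote→Q0. Q0=[P2,P4] Q1=[P3] Q2=[]
t=15-17: P2@Q0 runs 2, rem=0, completes. Q0=[P4] Q1=[P3] Q2=[]
t=17-18: P4@Q0 runs 1, rem=6, I/O yield, promote→Q0. Q0=[P4] Q1=[P3] Q2=[]
t=18-19: P4@Q0 runs 1, rem=5, I/O yield, promote→Q0. Q0=[P4] Q1=[P3] Q2=[]
t=19-20: P4@Q0 runs 1, rem=4, I/O yield, promote→Q0. Q0=[P4] Q1=[P3] Q2=[]
t=20-21: P4@Q0 runs 1, rem=3, I/O yield, promote→Q0. Q0=[P4] Q1=[P3] Q2=[]
t=21-22: P4@Q0 runs 1, rem=2, I/O yield, promote→Q0. Q0=[P4] Q1=[P3] Q2=[]
t=22-23: P4@Q0 runs 1, rem=1, I/O yield, promote→Q0. Q0=[P4] Q1=[P3] Q2=[]
t=23-24: P4@Q0 runs 1, rem=0, completes. Q0=[] Q1=[P3] Q2=[]
t=24-28: P3@Q1 runs 4, rem=0, completes. Q0=[] Q1=[] Q2=[]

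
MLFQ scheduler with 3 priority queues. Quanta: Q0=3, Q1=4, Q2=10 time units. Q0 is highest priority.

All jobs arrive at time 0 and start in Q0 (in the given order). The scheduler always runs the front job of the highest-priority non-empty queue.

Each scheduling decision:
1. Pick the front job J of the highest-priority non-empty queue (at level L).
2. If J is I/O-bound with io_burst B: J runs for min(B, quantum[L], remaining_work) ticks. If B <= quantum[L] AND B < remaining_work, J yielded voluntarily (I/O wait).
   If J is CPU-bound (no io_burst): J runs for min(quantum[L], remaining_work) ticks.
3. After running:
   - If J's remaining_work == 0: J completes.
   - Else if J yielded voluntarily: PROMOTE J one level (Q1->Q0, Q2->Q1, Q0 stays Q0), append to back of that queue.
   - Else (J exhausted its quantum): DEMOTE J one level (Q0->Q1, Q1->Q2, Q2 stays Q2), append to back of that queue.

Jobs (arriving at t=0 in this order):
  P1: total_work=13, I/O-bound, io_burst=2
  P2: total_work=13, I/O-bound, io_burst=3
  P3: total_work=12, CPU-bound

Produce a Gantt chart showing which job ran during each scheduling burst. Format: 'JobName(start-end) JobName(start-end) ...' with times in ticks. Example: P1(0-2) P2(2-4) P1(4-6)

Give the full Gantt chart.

t=0-2: P1@Q0 runs 2, rem=11, I/O yield, promote→Q0. Q0=[P2,P3,P1] Q1=[] Q2=[]
t=2-5: P2@Q0 runs 3, rem=10, I/O yield, promote→Q0. Q0=[P3,P1,P2] Q1=[] Q2=[]
t=5-8: P3@Q0 runs 3, rem=9, quantum used, demote→Q1. Q0=[P1,P2] Q1=[P3] Q2=[]
t=8-10: P1@Q0 runs 2, rem=9, I/O yield, promote→Q0. Q0=[P2,P1] Q1=[P3] Q2=[]
t=10-13: P2@Q0 runs 3, rem=7, I/O yield, promote→Q0. Q0=[P1,P2] Q1=[P3] Q2=[]
t=13-15: P1@Q0 runs 2, rem=7, I/O yield, promote→Q0. Q0=[P2,P1] Q1=[P3] Q2=[]
t=15-18: P2@Q0 runs 3, rem=4, I/O yield, promote→Q0. Q0=[P1,P2] Q1=[P3] Q2=[]
t=18-20: P1@Q0 runs 2, rem=5, I/O yield, promote→Q0. Q0=[P2,P1] Q1=[P3] Q2=[]
t=20-23: P2@Q0 runs 3, rem=1, I/O yield, promote→Q0. Q0=[P1,P2] Q1=[P3] Q2=[]
t=23-25: P1@Q0 runs 2, rem=3, I/O yield, promote→Q0. Q0=[P2,P1] Q1=[P3] Q2=[]
t=25-26: P2@Q0 runs 1, rem=0, completes. Q0=[P1] Q1=[P3] Q2=[]
t=26-28: P1@Q0 runs 2, rem=1, I/O yield, promote→Q0. Q0=[P1] Q1=[P3] Q2=[]
t=28-29: P1@Q0 runs 1, rem=0, completes. Q0=[] Q1=[P3] Q2=[]
t=29-33: P3@Q1 runs 4, rem=5, quantum used, demote→Q2. Q0=[] Q1=[] Q2=[P3]
t=33-38: P3@Q2 runs 5, rem=0, completes. Q0=[] Q1=[] Q2=[]

Answer: P1(0-2) P2(2-5) P3(5-8) P1(8-10) P2(10-13) P1(13-15) P2(15-18) P1(18-20) P2(20-23) P1(23-25) P2(25-26) P1(26-28) P1(28-29) P3(29-33) P3(33-38)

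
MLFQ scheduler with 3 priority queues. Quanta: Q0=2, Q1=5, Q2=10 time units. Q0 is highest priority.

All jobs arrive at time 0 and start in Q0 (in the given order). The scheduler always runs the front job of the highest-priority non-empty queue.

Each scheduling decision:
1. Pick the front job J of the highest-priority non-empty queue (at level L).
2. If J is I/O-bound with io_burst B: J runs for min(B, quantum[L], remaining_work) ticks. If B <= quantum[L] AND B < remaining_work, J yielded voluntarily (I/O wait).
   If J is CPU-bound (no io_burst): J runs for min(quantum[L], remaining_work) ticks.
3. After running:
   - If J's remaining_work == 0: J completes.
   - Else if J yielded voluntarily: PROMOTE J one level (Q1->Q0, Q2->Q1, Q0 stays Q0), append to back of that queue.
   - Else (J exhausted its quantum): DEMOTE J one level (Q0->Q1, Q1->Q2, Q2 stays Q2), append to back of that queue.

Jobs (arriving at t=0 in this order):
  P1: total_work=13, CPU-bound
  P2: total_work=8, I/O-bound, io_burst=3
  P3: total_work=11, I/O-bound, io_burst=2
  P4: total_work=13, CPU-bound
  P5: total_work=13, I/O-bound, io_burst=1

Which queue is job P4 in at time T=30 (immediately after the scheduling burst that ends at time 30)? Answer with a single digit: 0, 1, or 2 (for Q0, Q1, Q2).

Answer: 1

Derivation:
t=0-2: P1@Q0 runs 2, rem=11, quantum used, demote→Q1. Q0=[P2,P3,P4,P5] Q1=[P1] Q2=[]
t=2-4: P2@Q0 runs 2, rem=6, quantum used, demote→Q1. Q0=[P3,P4,P5] Q1=[P1,P2] Q2=[]
t=4-6: P3@Q0 runs 2, rem=9, I/O yield, promote→Q0. Q0=[P4,P5,P3] Q1=[P1,P2] Q2=[]
t=6-8: P4@Q0 runs 2, rem=11, quantum used, demote→Q1. Q0=[P5,P3] Q1=[P1,P2,P4] Q2=[]
t=8-9: P5@Q0 runs 1, rem=12, I/O yield, promote→Q0. Q0=[P3,P5] Q1=[P1,P2,P4] Q2=[]
t=9-11: P3@Q0 runs 2, rem=7, I/O yield, promote→Q0. Q0=[P5,P3] Q1=[P1,P2,P4] Q2=[]
t=11-12: P5@Q0 runs 1, rem=11, I/O yield, promote→Q0. Q0=[P3,P5] Q1=[P1,P2,P4] Q2=[]
t=12-14: P3@Q0 runs 2, rem=5, I/O yield, promote→Q0. Q0=[P5,P3] Q1=[P1,P2,P4] Q2=[]
t=14-15: P5@Q0 runs 1, rem=10, I/O yield, promote→Q0. Q0=[P3,P5] Q1=[P1,P2,P4] Q2=[]
t=15-17: P3@Q0 runs 2, rem=3, I/O yield, promote→Q0. Q0=[P5,P3] Q1=[P1,P2,P4] Q2=[]
t=17-18: P5@Q0 runs 1, rem=9, I/O yield, promote→Q0. Q0=[P3,P5] Q1=[P1,P2,P4] Q2=[]
t=18-20: P3@Q0 runs 2, rem=1, I/O yield, promote→Q0. Q0=[P5,P3] Q1=[P1,P2,P4] Q2=[]
t=20-21: P5@Q0 runs 1, rem=8, I/O yield, promote→Q0. Q0=[P3,P5] Q1=[P1,P2,P4] Q2=[]
t=21-22: P3@Q0 runs 1, rem=0, completes. Q0=[P5] Q1=[P1,P2,P4] Q2=[]
t=22-23: P5@Q0 runs 1, rem=7, I/O yield, promote→Q0. Q0=[P5] Q1=[P1,P2,P4] Q2=[]
t=23-24: P5@Q0 runs 1, rem=6, I/O yield, promote→Q0. Q0=[P5] Q1=[P1,P2,P4] Q2=[]
t=24-25: P5@Q0 runs 1, rem=5, I/O yield, promote→Q0. Q0=[P5] Q1=[P1,P2,P4] Q2=[]
t=25-26: P5@Q0 runs 1, rem=4, I/O yield, promote→Q0. Q0=[P5] Q1=[P1,P2,P4] Q2=[]
t=26-27: P5@Q0 runs 1, rem=3, I/O yield, promote→Q0. Q0=[P5] Q1=[P1,P2,P4] Q2=[]
t=27-28: P5@Q0 runs 1, rem=2, I/O yield, promote→Q0. Q0=[P5] Q1=[P1,P2,P4] Q2=[]
t=28-29: P5@Q0 runs 1, rem=1, I/O yield, promote→Q0. Q0=[P5] Q1=[P1,P2,P4] Q2=[]
t=29-30: P5@Q0 runs 1, rem=0, completes. Q0=[] Q1=[P1,P2,P4] Q2=[]
t=30-35: P1@Q1 runs 5, rem=6, quantum used, demote→Q2. Q0=[] Q1=[P2,P4] Q2=[P1]
t=35-38: P2@Q1 runs 3, rem=3, I/O yield, promote→Q0. Q0=[P2] Q1=[P4] Q2=[P1]
t=38-40: P2@Q0 runs 2, rem=1, quantum used, demote→Q1. Q0=[] Q1=[P4,P2] Q2=[P1]
t=40-45: P4@Q1 runs 5, rem=6, quantum used, demote→Q2. Q0=[] Q1=[P2] Q2=[P1,P4]
t=45-46: P2@Q1 runs 1, rem=0, completes. Q0=[] Q1=[] Q2=[P1,P4]
t=46-52: P1@Q2 runs 6, rem=0, completes. Q0=[] Q1=[] Q2=[P4]
t=52-58: P4@Q2 runs 6, rem=0, completes. Q0=[] Q1=[] Q2=[]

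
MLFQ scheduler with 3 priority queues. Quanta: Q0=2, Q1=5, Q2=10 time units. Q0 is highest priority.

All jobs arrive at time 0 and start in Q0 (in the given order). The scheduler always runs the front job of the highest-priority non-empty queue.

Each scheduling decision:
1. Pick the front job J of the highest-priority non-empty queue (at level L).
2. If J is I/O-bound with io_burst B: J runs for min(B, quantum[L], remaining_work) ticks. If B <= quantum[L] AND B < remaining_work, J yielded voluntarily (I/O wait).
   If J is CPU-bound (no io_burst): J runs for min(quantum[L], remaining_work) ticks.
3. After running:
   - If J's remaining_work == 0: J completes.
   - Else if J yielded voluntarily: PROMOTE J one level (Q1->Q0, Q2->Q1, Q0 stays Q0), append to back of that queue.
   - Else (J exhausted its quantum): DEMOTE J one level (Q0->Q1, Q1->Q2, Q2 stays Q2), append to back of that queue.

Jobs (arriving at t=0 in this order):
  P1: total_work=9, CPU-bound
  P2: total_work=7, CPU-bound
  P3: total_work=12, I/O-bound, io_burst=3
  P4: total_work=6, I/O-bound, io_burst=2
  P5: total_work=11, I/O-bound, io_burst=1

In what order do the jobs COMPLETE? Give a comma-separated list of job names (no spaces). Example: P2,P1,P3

Answer: P4,P5,P2,P3,P1

Derivation:
t=0-2: P1@Q0 runs 2, rem=7, quantum used, demote→Q1. Q0=[P2,P3,P4,P5] Q1=[P1] Q2=[]
t=2-4: P2@Q0 runs 2, rem=5, quantum used, demote→Q1. Q0=[P3,P4,P5] Q1=[P1,P2] Q2=[]
t=4-6: P3@Q0 runs 2, rem=10, quantum used, demote→Q1. Q0=[P4,P5] Q1=[P1,P2,P3] Q2=[]
t=6-8: P4@Q0 runs 2, rem=4, I/O yield, promote→Q0. Q0=[P5,P4] Q1=[P1,P2,P3] Q2=[]
t=8-9: P5@Q0 runs 1, rem=10, I/O yield, promote→Q0. Q0=[P4,P5] Q1=[P1,P2,P3] Q2=[]
t=9-11: P4@Q0 runs 2, rem=2, I/O yield, promote→Q0. Q0=[P5,P4] Q1=[P1,P2,P3] Q2=[]
t=11-12: P5@Q0 runs 1, rem=9, I/O yield, promote→Q0. Q0=[P4,P5] Q1=[P1,P2,P3] Q2=[]
t=12-14: P4@Q0 runs 2, rem=0, completes. Q0=[P5] Q1=[P1,P2,P3] Q2=[]
t=14-15: P5@Q0 runs 1, rem=8, I/O yield, promote→Q0. Q0=[P5] Q1=[P1,P2,P3] Q2=[]
t=15-16: P5@Q0 runs 1, rem=7, I/O yield, promote→Q0. Q0=[P5] Q1=[P1,P2,P3] Q2=[]
t=16-17: P5@Q0 runs 1, rem=6, I/O yield, promote→Q0. Q0=[P5] Q1=[P1,P2,P3] Q2=[]
t=17-18: P5@Q0 runs 1, rem=5, I/O yield, promote→Q0. Q0=[P5] Q1=[P1,P2,P3] Q2=[]
t=18-19: P5@Q0 runs 1, rem=4, I/O yield, promote→Q0. Q0=[P5] Q1=[P1,P2,P3] Q2=[]
t=19-20: P5@Q0 runs 1, rem=3, I/O yield, promote→Q0. Q0=[P5] Q1=[P1,P2,P3] Q2=[]
t=20-21: P5@Q0 runs 1, rem=2, I/O yield, promote→Q0. Q0=[P5] Q1=[P1,P2,P3] Q2=[]
t=21-22: P5@Q0 runs 1, rem=1, I/O yield, promote→Q0. Q0=[P5] Q1=[P1,P2,P3] Q2=[]
t=22-23: P5@Q0 runs 1, rem=0, completes. Q0=[] Q1=[P1,P2,P3] Q2=[]
t=23-28: P1@Q1 runs 5, rem=2, quantum used, demote→Q2. Q0=[] Q1=[P2,P3] Q2=[P1]
t=28-33: P2@Q1 runs 5, rem=0, completes. Q0=[] Q1=[P3] Q2=[P1]
t=33-36: P3@Q1 runs 3, rem=7, I/O yield, promote→Q0. Q0=[P3] Q1=[] Q2=[P1]
t=36-38: P3@Q0 runs 2, rem=5, quantum used, demote→Q1. Q0=[] Q1=[P3] Q2=[P1]
t=38-41: P3@Q1 runs 3, rem=2, I/O yield, promote→Q0. Q0=[P3] Q1=[] Q2=[P1]
t=41-43: P3@Q0 runs 2, rem=0, completes. Q0=[] Q1=[] Q2=[P1]
t=43-45: P1@Q2 runs 2, rem=0, completes. Q0=[] Q1=[] Q2=[]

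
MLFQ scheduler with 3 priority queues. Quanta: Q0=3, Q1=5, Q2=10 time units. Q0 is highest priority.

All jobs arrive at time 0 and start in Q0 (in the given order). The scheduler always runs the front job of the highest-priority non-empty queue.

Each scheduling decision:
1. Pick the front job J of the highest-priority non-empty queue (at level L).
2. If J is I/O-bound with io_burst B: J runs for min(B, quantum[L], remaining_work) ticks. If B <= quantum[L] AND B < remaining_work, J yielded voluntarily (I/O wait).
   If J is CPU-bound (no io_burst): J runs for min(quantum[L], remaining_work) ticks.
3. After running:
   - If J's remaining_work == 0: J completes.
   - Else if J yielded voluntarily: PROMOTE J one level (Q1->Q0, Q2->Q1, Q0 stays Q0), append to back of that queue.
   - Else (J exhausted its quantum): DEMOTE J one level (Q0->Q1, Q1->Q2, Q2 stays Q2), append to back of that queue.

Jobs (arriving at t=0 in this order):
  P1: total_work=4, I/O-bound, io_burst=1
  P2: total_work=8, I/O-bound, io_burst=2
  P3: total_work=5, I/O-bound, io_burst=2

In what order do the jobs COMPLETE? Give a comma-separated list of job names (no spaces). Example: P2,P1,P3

Answer: P3,P1,P2

Derivation:
t=0-1: P1@Q0 runs 1, rem=3, I/O yield, promote→Q0. Q0=[P2,P3,P1] Q1=[] Q2=[]
t=1-3: P2@Q0 runs 2, rem=6, I/O yield, promote→Q0. Q0=[P3,P1,P2] Q1=[] Q2=[]
t=3-5: P3@Q0 runs 2, rem=3, I/O yield, promote→Q0. Q0=[P1,P2,P3] Q1=[] Q2=[]
t=5-6: P1@Q0 runs 1, rem=2, I/O yield, promote→Q0. Q0=[P2,P3,P1] Q1=[] Q2=[]
t=6-8: P2@Q0 runs 2, rem=4, I/O yield, promote→Q0. Q0=[P3,P1,P2] Q1=[] Q2=[]
t=8-10: P3@Q0 runs 2, rem=1, I/O yield, promote→Q0. Q0=[P1,P2,P3] Q1=[] Q2=[]
t=10-11: P1@Q0 runs 1, rem=1, I/O yield, promote→Q0. Q0=[P2,P3,P1] Q1=[] Q2=[]
t=11-13: P2@Q0 runs 2, rem=2, I/O yield, promote→Q0. Q0=[P3,P1,P2] Q1=[] Q2=[]
t=13-14: P3@Q0 runs 1, rem=0, completes. Q0=[P1,P2] Q1=[] Q2=[]
t=14-15: P1@Q0 runs 1, rem=0, completes. Q0=[P2] Q1=[] Q2=[]
t=15-17: P2@Q0 runs 2, rem=0, completes. Q0=[] Q1=[] Q2=[]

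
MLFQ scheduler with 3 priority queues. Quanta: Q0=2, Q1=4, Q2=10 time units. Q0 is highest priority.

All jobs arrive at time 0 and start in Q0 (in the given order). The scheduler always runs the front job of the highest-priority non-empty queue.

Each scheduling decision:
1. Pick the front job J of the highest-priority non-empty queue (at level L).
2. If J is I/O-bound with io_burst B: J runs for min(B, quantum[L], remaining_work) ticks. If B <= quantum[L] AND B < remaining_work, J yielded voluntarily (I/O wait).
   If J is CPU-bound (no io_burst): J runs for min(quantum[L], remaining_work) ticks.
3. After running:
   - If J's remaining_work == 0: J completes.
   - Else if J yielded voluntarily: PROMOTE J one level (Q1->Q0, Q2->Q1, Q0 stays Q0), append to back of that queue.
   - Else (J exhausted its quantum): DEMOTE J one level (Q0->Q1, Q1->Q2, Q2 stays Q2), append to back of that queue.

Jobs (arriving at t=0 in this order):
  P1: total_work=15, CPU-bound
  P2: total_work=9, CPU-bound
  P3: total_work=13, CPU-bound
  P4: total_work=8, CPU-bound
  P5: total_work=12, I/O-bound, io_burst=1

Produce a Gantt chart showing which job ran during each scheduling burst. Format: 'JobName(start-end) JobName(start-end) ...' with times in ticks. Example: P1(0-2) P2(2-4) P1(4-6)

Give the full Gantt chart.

t=0-2: P1@Q0 runs 2, rem=13, quantum used, demote→Q1. Q0=[P2,P3,P4,P5] Q1=[P1] Q2=[]
t=2-4: P2@Q0 runs 2, rem=7, quantum used, demote→Q1. Q0=[P3,P4,P5] Q1=[P1,P2] Q2=[]
t=4-6: P3@Q0 runs 2, rem=11, quantum used, demote→Q1. Q0=[P4,P5] Q1=[P1,P2,P3] Q2=[]
t=6-8: P4@Q0 runs 2, rem=6, quantum used, demote→Q1. Q0=[P5] Q1=[P1,P2,P3,P4] Q2=[]
t=8-9: P5@Q0 runs 1, rem=11, I/O yield, promote→Q0. Q0=[P5] Q1=[P1,P2,P3,P4] Q2=[]
t=9-10: P5@Q0 runs 1, rem=10, I/O yield, promote→Q0. Q0=[P5] Q1=[P1,P2,P3,P4] Q2=[]
t=10-11: P5@Q0 runs 1, rem=9, I/O yield, promote→Q0. Q0=[P5] Q1=[P1,P2,P3,P4] Q2=[]
t=11-12: P5@Q0 runs 1, rem=8, I/O yield, promote→Q0. Q0=[P5] Q1=[P1,P2,P3,P4] Q2=[]
t=12-13: P5@Q0 runs 1, rem=7, I/O yield, promote→Q0. Q0=[P5] Q1=[P1,P2,P3,P4] Q2=[]
t=13-14: P5@Q0 runs 1, rem=6, I/O yield, promote→Q0. Q0=[P5] Q1=[P1,P2,P3,P4] Q2=[]
t=14-15: P5@Q0 runs 1, rem=5, I/O yield, promote→Q0. Q0=[P5] Q1=[P1,P2,P3,P4] Q2=[]
t=15-16: P5@Q0 runs 1, rem=4, I/O yield, promote→Q0. Q0=[P5] Q1=[P1,P2,P3,P4] Q2=[]
t=16-17: P5@Q0 runs 1, rem=3, I/O yield, promote→Q0. Q0=[P5] Q1=[P1,P2,P3,P4] Q2=[]
t=17-18: P5@Q0 runs 1, rem=2, I/O yield, promote→Q0. Q0=[P5] Q1=[P1,P2,P3,P4] Q2=[]
t=18-19: P5@Q0 runs 1, rem=1, I/O yield, promote→Q0. Q0=[P5] Q1=[P1,P2,P3,P4] Q2=[]
t=19-20: P5@Q0 runs 1, rem=0, completes. Q0=[] Q1=[P1,P2,P3,P4] Q2=[]
t=20-24: P1@Q1 runs 4, rem=9, quantum used, demote→Q2. Q0=[] Q1=[P2,P3,P4] Q2=[P1]
t=24-28: P2@Q1 runs 4, rem=3, quantum used, demote→Q2. Q0=[] Q1=[P3,P4] Q2=[P1,P2]
t=28-32: P3@Q1 runs 4, rem=7, quantum used, demote→Q2. Q0=[] Q1=[P4] Q2=[P1,P2,P3]
t=32-36: P4@Q1 runs 4, rem=2, quantum used, demote→Q2. Q0=[] Q1=[] Q2=[P1,P2,P3,P4]
t=36-45: P1@Q2 runs 9, rem=0, completes. Q0=[] Q1=[] Q2=[P2,P3,P4]
t=45-48: P2@Q2 runs 3, rem=0, completes. Q0=[] Q1=[] Q2=[P3,P4]
t=48-55: P3@Q2 runs 7, rem=0, completes. Q0=[] Q1=[] Q2=[P4]
t=55-57: P4@Q2 runs 2, rem=0, completes. Q0=[] Q1=[] Q2=[]

Answer: P1(0-2) P2(2-4) P3(4-6) P4(6-8) P5(8-9) P5(9-10) P5(10-11) P5(11-12) P5(12-13) P5(13-14) P5(14-15) P5(15-16) P5(16-17) P5(17-18) P5(18-19) P5(19-20) P1(20-24) P2(24-28) P3(28-32) P4(32-36) P1(36-45) P2(45-48) P3(48-55) P4(55-57)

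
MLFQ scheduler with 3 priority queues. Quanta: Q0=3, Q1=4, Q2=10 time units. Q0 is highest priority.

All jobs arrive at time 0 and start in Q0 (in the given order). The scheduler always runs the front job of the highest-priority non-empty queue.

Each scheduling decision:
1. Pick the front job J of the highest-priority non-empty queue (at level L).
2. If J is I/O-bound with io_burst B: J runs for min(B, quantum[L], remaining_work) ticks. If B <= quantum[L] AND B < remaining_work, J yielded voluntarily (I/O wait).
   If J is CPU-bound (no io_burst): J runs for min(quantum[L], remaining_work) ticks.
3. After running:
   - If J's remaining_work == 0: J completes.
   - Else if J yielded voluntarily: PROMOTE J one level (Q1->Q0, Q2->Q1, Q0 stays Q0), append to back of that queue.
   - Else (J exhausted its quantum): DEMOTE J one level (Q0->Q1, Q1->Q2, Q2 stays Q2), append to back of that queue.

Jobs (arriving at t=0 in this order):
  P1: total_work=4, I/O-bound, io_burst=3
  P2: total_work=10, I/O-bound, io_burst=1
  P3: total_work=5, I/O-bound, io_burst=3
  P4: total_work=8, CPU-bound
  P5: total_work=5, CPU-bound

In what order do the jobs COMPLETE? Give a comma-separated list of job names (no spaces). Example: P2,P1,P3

Answer: P1,P3,P2,P5,P4

Derivation:
t=0-3: P1@Q0 runs 3, rem=1, I/O yield, promote→Q0. Q0=[P2,P3,P4,P5,P1] Q1=[] Q2=[]
t=3-4: P2@Q0 runs 1, rem=9, I/O yield, promote→Q0. Q0=[P3,P4,P5,P1,P2] Q1=[] Q2=[]
t=4-7: P3@Q0 runs 3, rem=2, I/O yield, promote→Q0. Q0=[P4,P5,P1,P2,P3] Q1=[] Q2=[]
t=7-10: P4@Q0 runs 3, rem=5, quantum used, demote→Q1. Q0=[P5,P1,P2,P3] Q1=[P4] Q2=[]
t=10-13: P5@Q0 runs 3, rem=2, quantum used, demote→Q1. Q0=[P1,P2,P3] Q1=[P4,P5] Q2=[]
t=13-14: P1@Q0 runs 1, rem=0, completes. Q0=[P2,P3] Q1=[P4,P5] Q2=[]
t=14-15: P2@Q0 runs 1, rem=8, I/O yield, promote→Q0. Q0=[P3,P2] Q1=[P4,P5] Q2=[]
t=15-17: P3@Q0 runs 2, rem=0, completes. Q0=[P2] Q1=[P4,P5] Q2=[]
t=17-18: P2@Q0 runs 1, rem=7, I/O yield, promote→Q0. Q0=[P2] Q1=[P4,P5] Q2=[]
t=18-19: P2@Q0 runs 1, rem=6, I/O yield, promote→Q0. Q0=[P2] Q1=[P4,P5] Q2=[]
t=19-20: P2@Q0 runs 1, rem=5, I/O yield, promote→Q0. Q0=[P2] Q1=[P4,P5] Q2=[]
t=20-21: P2@Q0 runs 1, rem=4, I/O yield, promote→Q0. Q0=[P2] Q1=[P4,P5] Q2=[]
t=21-22: P2@Q0 runs 1, rem=3, I/O yield, promote→Q0. Q0=[P2] Q1=[P4,P5] Q2=[]
t=22-23: P2@Q0 runs 1, rem=2, I/O yield, promote→Q0. Q0=[P2] Q1=[P4,P5] Q2=[]
t=23-24: P2@Q0 runs 1, rem=1, I/O yield, promote→Q0. Q0=[P2] Q1=[P4,P5] Q2=[]
t=24-25: P2@Q0 runs 1, rem=0, completes. Q0=[] Q1=[P4,P5] Q2=[]
t=25-29: P4@Q1 runs 4, rem=1, quantum used, demote→Q2. Q0=[] Q1=[P5] Q2=[P4]
t=29-31: P5@Q1 runs 2, rem=0, completes. Q0=[] Q1=[] Q2=[P4]
t=31-32: P4@Q2 runs 1, rem=0, completes. Q0=[] Q1=[] Q2=[]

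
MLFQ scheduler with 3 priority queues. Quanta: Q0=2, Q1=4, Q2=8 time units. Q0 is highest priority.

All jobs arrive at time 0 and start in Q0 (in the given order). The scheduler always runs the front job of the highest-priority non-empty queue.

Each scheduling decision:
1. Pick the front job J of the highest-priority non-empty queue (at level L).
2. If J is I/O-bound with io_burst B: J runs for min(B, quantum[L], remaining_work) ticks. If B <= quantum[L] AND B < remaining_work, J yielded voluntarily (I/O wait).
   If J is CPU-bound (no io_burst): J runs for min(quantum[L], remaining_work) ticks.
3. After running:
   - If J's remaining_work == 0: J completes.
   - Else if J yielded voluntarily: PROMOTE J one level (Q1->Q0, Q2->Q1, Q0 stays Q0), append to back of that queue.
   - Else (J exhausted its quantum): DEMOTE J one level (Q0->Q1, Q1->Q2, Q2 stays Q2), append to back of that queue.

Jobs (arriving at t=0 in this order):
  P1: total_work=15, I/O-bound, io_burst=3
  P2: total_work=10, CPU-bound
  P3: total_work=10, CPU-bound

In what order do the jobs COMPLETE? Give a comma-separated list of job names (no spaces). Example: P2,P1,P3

Answer: P1,P2,P3

Derivation:
t=0-2: P1@Q0 runs 2, rem=13, quantum used, demote→Q1. Q0=[P2,P3] Q1=[P1] Q2=[]
t=2-4: P2@Q0 runs 2, rem=8, quantum used, demote→Q1. Q0=[P3] Q1=[P1,P2] Q2=[]
t=4-6: P3@Q0 runs 2, rem=8, quantum used, demote→Q1. Q0=[] Q1=[P1,P2,P3] Q2=[]
t=6-9: P1@Q1 runs 3, rem=10, I/O yield, promote→Q0. Q0=[P1] Q1=[P2,P3] Q2=[]
t=9-11: P1@Q0 runs 2, rem=8, quantum used, demote→Q1. Q0=[] Q1=[P2,P3,P1] Q2=[]
t=11-15: P2@Q1 runs 4, rem=4, quantum used, demote→Q2. Q0=[] Q1=[P3,P1] Q2=[P2]
t=15-19: P3@Q1 runs 4, rem=4, quantum used, demote→Q2. Q0=[] Q1=[P1] Q2=[P2,P3]
t=19-22: P1@Q1 runs 3, rem=5, I/O yield, promote→Q0. Q0=[P1] Q1=[] Q2=[P2,P3]
t=22-24: P1@Q0 runs 2, rem=3, quantum used, demote→Q1. Q0=[] Q1=[P1] Q2=[P2,P3]
t=24-27: P1@Q1 runs 3, rem=0, completes. Q0=[] Q1=[] Q2=[P2,P3]
t=27-31: P2@Q2 runs 4, rem=0, completes. Q0=[] Q1=[] Q2=[P3]
t=31-35: P3@Q2 runs 4, rem=0, completes. Q0=[] Q1=[] Q2=[]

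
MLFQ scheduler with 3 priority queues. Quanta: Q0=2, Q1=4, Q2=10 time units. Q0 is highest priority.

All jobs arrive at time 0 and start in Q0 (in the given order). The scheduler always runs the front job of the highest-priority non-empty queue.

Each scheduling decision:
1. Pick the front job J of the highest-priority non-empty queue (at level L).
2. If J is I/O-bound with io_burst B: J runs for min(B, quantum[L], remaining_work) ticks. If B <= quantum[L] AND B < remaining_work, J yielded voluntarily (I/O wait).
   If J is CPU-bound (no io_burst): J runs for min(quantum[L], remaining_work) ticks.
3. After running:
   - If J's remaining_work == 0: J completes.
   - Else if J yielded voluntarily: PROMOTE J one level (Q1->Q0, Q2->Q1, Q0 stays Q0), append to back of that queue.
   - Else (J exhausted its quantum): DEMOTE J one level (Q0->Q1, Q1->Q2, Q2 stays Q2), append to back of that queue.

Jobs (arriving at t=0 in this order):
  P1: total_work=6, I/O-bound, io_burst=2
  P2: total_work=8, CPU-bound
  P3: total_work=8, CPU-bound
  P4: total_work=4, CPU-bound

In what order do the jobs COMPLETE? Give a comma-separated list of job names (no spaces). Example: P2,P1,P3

t=0-2: P1@Q0 runs 2, rem=4, I/O yield, promote→Q0. Q0=[P2,P3,P4,P1] Q1=[] Q2=[]
t=2-4: P2@Q0 runs 2, rem=6, quantum used, demote→Q1. Q0=[P3,P4,P1] Q1=[P2] Q2=[]
t=4-6: P3@Q0 runs 2, rem=6, quantum used, demote→Q1. Q0=[P4,P1] Q1=[P2,P3] Q2=[]
t=6-8: P4@Q0 runs 2, rem=2, quantum used, demote→Q1. Q0=[P1] Q1=[P2,P3,P4] Q2=[]
t=8-10: P1@Q0 runs 2, rem=2, I/O yield, promote→Q0. Q0=[P1] Q1=[P2,P3,P4] Q2=[]
t=10-12: P1@Q0 runs 2, rem=0, completes. Q0=[] Q1=[P2,P3,P4] Q2=[]
t=12-16: P2@Q1 runs 4, rem=2, quantum used, demote→Q2. Q0=[] Q1=[P3,P4] Q2=[P2]
t=16-20: P3@Q1 runs 4, rem=2, quantum used, demote→Q2. Q0=[] Q1=[P4] Q2=[P2,P3]
t=20-22: P4@Q1 runs 2, rem=0, completes. Q0=[] Q1=[] Q2=[P2,P3]
t=22-24: P2@Q2 runs 2, rem=0, completes. Q0=[] Q1=[] Q2=[P3]
t=24-26: P3@Q2 runs 2, rem=0, completes. Q0=[] Q1=[] Q2=[]

Answer: P1,P4,P2,P3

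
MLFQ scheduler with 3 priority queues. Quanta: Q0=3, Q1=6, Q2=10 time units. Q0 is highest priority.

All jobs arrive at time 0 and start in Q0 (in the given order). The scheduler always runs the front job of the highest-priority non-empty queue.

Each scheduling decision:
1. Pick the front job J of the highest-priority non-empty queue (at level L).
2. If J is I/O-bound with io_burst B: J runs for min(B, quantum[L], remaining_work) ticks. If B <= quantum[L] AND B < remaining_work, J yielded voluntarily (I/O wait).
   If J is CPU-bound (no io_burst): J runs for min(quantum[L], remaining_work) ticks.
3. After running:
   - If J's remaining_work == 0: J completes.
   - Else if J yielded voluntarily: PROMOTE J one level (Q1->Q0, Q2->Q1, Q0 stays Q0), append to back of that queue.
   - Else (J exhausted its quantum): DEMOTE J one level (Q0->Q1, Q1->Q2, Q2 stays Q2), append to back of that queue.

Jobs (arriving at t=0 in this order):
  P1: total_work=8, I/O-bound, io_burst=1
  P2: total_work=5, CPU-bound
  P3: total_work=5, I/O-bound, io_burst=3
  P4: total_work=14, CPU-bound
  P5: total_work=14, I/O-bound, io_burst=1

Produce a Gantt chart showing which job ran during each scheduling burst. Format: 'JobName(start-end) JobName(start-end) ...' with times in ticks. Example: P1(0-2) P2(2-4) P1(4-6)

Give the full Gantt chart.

Answer: P1(0-1) P2(1-4) P3(4-7) P4(7-10) P5(10-11) P1(11-12) P3(12-14) P5(14-15) P1(15-16) P5(16-17) P1(17-18) P5(18-19) P1(19-20) P5(20-21) P1(21-22) P5(22-23) P1(23-24) P5(24-25) P1(25-26) P5(26-27) P5(27-28) P5(28-29) P5(29-30) P5(30-31) P5(31-32) P5(32-33) P2(33-35) P4(35-41) P4(41-46)

Derivation:
t=0-1: P1@Q0 runs 1, rem=7, I/O yield, promote→Q0. Q0=[P2,P3,P4,P5,P1] Q1=[] Q2=[]
t=1-4: P2@Q0 runs 3, rem=2, quantum used, demote→Q1. Q0=[P3,P4,P5,P1] Q1=[P2] Q2=[]
t=4-7: P3@Q0 runs 3, rem=2, I/O yield, promote→Q0. Q0=[P4,P5,P1,P3] Q1=[P2] Q2=[]
t=7-10: P4@Q0 runs 3, rem=11, quantum used, demote→Q1. Q0=[P5,P1,P3] Q1=[P2,P4] Q2=[]
t=10-11: P5@Q0 runs 1, rem=13, I/O yield, promote→Q0. Q0=[P1,P3,P5] Q1=[P2,P4] Q2=[]
t=11-12: P1@Q0 runs 1, rem=6, I/O yield, promote→Q0. Q0=[P3,P5,P1] Q1=[P2,P4] Q2=[]
t=12-14: P3@Q0 runs 2, rem=0, completes. Q0=[P5,P1] Q1=[P2,P4] Q2=[]
t=14-15: P5@Q0 runs 1, rem=12, I/O yield, promote→Q0. Q0=[P1,P5] Q1=[P2,P4] Q2=[]
t=15-16: P1@Q0 runs 1, rem=5, I/O yield, promote→Q0. Q0=[P5,P1] Q1=[P2,P4] Q2=[]
t=16-17: P5@Q0 runs 1, rem=11, I/O yield, promote→Q0. Q0=[P1,P5] Q1=[P2,P4] Q2=[]
t=17-18: P1@Q0 runs 1, rem=4, I/O yield, promote→Q0. Q0=[P5,P1] Q1=[P2,P4] Q2=[]
t=18-19: P5@Q0 runs 1, rem=10, I/O yield, promote→Q0. Q0=[P1,P5] Q1=[P2,P4] Q2=[]
t=19-20: P1@Q0 runs 1, rem=3, I/O yield, promote→Q0. Q0=[P5,P1] Q1=[P2,P4] Q2=[]
t=20-21: P5@Q0 runs 1, rem=9, I/O yield, promote→Q0. Q0=[P1,P5] Q1=[P2,P4] Q2=[]
t=21-22: P1@Q0 runs 1, rem=2, I/O yield, promote→Q0. Q0=[P5,P1] Q1=[P2,P4] Q2=[]
t=22-23: P5@Q0 runs 1, rem=8, I/O yield, promote→Q0. Q0=[P1,P5] Q1=[P2,P4] Q2=[]
t=23-24: P1@Q0 runs 1, rem=1, I/O yield, promote→Q0. Q0=[P5,P1] Q1=[P2,P4] Q2=[]
t=24-25: P5@Q0 runs 1, rem=7, I/O yield, promote→Q0. Q0=[P1,P5] Q1=[P2,P4] Q2=[]
t=25-26: P1@Q0 runs 1, rem=0, completes. Q0=[P5] Q1=[P2,P4] Q2=[]
t=26-27: P5@Q0 runs 1, rem=6, I/O yield, promote→Q0. Q0=[P5] Q1=[P2,P4] Q2=[]
t=27-28: P5@Q0 runs 1, rem=5, I/O yield, promote→Q0. Q0=[P5] Q1=[P2,P4] Q2=[]
t=28-29: P5@Q0 runs 1, rem=4, I/O yield, promote→Q0. Q0=[P5] Q1=[P2,P4] Q2=[]
t=29-30: P5@Q0 runs 1, rem=3, I/O yield, promote→Q0. Q0=[P5] Q1=[P2,P4] Q2=[]
t=30-31: P5@Q0 runs 1, rem=2, I/O yield, promote→Q0. Q0=[P5] Q1=[P2,P4] Q2=[]
t=31-32: P5@Q0 runs 1, rem=1, I/O yield, promote→Q0. Q0=[P5] Q1=[P2,P4] Q2=[]
t=32-33: P5@Q0 runs 1, rem=0, completes. Q0=[] Q1=[P2,P4] Q2=[]
t=33-35: P2@Q1 runs 2, rem=0, completes. Q0=[] Q1=[P4] Q2=[]
t=35-41: P4@Q1 runs 6, rem=5, quantum used, demote→Q2. Q0=[] Q1=[] Q2=[P4]
t=41-46: P4@Q2 runs 5, rem=0, completes. Q0=[] Q1=[] Q2=[]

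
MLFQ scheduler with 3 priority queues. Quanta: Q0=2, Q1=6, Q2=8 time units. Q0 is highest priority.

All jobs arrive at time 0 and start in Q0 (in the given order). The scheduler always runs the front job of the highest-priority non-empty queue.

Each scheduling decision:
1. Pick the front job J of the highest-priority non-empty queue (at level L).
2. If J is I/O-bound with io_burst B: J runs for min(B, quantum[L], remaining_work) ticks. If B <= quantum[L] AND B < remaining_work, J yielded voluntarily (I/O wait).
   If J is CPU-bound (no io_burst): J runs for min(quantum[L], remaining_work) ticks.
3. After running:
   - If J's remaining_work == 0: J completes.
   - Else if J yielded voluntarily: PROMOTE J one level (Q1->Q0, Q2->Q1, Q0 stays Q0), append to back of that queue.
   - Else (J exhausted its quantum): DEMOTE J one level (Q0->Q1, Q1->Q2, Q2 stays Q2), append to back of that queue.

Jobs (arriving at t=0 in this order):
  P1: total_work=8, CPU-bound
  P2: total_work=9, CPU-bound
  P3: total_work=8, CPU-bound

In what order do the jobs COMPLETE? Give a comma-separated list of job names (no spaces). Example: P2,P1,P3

t=0-2: P1@Q0 runs 2, rem=6, quantum used, demote→Q1. Q0=[P2,P3] Q1=[P1] Q2=[]
t=2-4: P2@Q0 runs 2, rem=7, quantum used, demote→Q1. Q0=[P3] Q1=[P1,P2] Q2=[]
t=4-6: P3@Q0 runs 2, rem=6, quantum used, demote→Q1. Q0=[] Q1=[P1,P2,P3] Q2=[]
t=6-12: P1@Q1 runs 6, rem=0, completes. Q0=[] Q1=[P2,P3] Q2=[]
t=12-18: P2@Q1 runs 6, rem=1, quantum used, demote→Q2. Q0=[] Q1=[P3] Q2=[P2]
t=18-24: P3@Q1 runs 6, rem=0, completes. Q0=[] Q1=[] Q2=[P2]
t=24-25: P2@Q2 runs 1, rem=0, completes. Q0=[] Q1=[] Q2=[]

Answer: P1,P3,P2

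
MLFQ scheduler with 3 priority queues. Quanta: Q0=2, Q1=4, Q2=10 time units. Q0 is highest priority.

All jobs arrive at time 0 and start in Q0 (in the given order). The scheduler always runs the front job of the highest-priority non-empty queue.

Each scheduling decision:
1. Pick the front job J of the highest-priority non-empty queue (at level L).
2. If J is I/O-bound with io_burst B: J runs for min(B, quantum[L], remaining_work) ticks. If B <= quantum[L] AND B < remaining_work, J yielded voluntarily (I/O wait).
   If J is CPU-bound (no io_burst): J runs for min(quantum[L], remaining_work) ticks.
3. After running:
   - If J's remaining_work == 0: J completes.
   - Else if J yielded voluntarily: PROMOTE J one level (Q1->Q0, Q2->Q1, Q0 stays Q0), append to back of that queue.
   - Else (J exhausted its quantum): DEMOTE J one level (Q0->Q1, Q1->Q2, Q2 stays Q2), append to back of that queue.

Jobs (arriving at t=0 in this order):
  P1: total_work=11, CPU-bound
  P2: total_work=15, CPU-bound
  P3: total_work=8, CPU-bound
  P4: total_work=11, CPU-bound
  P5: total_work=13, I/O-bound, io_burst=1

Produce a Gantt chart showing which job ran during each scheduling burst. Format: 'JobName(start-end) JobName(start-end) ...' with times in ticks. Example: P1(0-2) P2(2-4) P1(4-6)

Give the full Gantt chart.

Answer: P1(0-2) P2(2-4) P3(4-6) P4(6-8) P5(8-9) P5(9-10) P5(10-11) P5(11-12) P5(12-13) P5(13-14) P5(14-15) P5(15-16) P5(16-17) P5(17-18) P5(18-19) P5(19-20) P5(20-21) P1(21-25) P2(25-29) P3(29-33) P4(33-37) P1(37-42) P2(42-51) P3(51-53) P4(53-58)

Derivation:
t=0-2: P1@Q0 runs 2, rem=9, quantum used, demote→Q1. Q0=[P2,P3,P4,P5] Q1=[P1] Q2=[]
t=2-4: P2@Q0 runs 2, rem=13, quantum used, demote→Q1. Q0=[P3,P4,P5] Q1=[P1,P2] Q2=[]
t=4-6: P3@Q0 runs 2, rem=6, quantum used, demote→Q1. Q0=[P4,P5] Q1=[P1,P2,P3] Q2=[]
t=6-8: P4@Q0 runs 2, rem=9, quantum used, demote→Q1. Q0=[P5] Q1=[P1,P2,P3,P4] Q2=[]
t=8-9: P5@Q0 runs 1, rem=12, I/O yield, promote→Q0. Q0=[P5] Q1=[P1,P2,P3,P4] Q2=[]
t=9-10: P5@Q0 runs 1, rem=11, I/O yield, promote→Q0. Q0=[P5] Q1=[P1,P2,P3,P4] Q2=[]
t=10-11: P5@Q0 runs 1, rem=10, I/O yield, promote→Q0. Q0=[P5] Q1=[P1,P2,P3,P4] Q2=[]
t=11-12: P5@Q0 runs 1, rem=9, I/O yield, promote→Q0. Q0=[P5] Q1=[P1,P2,P3,P4] Q2=[]
t=12-13: P5@Q0 runs 1, rem=8, I/O yield, promote→Q0. Q0=[P5] Q1=[P1,P2,P3,P4] Q2=[]
t=13-14: P5@Q0 runs 1, rem=7, I/O yield, promote→Q0. Q0=[P5] Q1=[P1,P2,P3,P4] Q2=[]
t=14-15: P5@Q0 runs 1, rem=6, I/O yield, promote→Q0. Q0=[P5] Q1=[P1,P2,P3,P4] Q2=[]
t=15-16: P5@Q0 runs 1, rem=5, I/O yield, promote→Q0. Q0=[P5] Q1=[P1,P2,P3,P4] Q2=[]
t=16-17: P5@Q0 runs 1, rem=4, I/O yield, promote→Q0. Q0=[P5] Q1=[P1,P2,P3,P4] Q2=[]
t=17-18: P5@Q0 runs 1, rem=3, I/O yield, promote→Q0. Q0=[P5] Q1=[P1,P2,P3,P4] Q2=[]
t=18-19: P5@Q0 runs 1, rem=2, I/O yield, promote→Q0. Q0=[P5] Q1=[P1,P2,P3,P4] Q2=[]
t=19-20: P5@Q0 runs 1, rem=1, I/O yield, promote→Q0. Q0=[P5] Q1=[P1,P2,P3,P4] Q2=[]
t=20-21: P5@Q0 runs 1, rem=0, completes. Q0=[] Q1=[P1,P2,P3,P4] Q2=[]
t=21-25: P1@Q1 runs 4, rem=5, quantum used, demote→Q2. Q0=[] Q1=[P2,P3,P4] Q2=[P1]
t=25-29: P2@Q1 runs 4, rem=9, quantum used, demote→Q2. Q0=[] Q1=[P3,P4] Q2=[P1,P2]
t=29-33: P3@Q1 runs 4, rem=2, quantum used, demote→Q2. Q0=[] Q1=[P4] Q2=[P1,P2,P3]
t=33-37: P4@Q1 runs 4, rem=5, quantum used, demote→Q2. Q0=[] Q1=[] Q2=[P1,P2,P3,P4]
t=37-42: P1@Q2 runs 5, rem=0, completes. Q0=[] Q1=[] Q2=[P2,P3,P4]
t=42-51: P2@Q2 runs 9, rem=0, completes. Q0=[] Q1=[] Q2=[P3,P4]
t=51-53: P3@Q2 runs 2, rem=0, completes. Q0=[] Q1=[] Q2=[P4]
t=53-58: P4@Q2 runs 5, rem=0, completes. Q0=[] Q1=[] Q2=[]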